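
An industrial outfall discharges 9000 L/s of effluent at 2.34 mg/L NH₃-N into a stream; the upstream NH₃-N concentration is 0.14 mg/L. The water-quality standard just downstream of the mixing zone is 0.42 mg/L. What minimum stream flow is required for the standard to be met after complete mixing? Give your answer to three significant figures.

Set C_mix = 0.42: (Q·0.1400 + 9000·2.340) / (Q + 9000) = 0.42
→ Q = 9000·(2.340 − 0.42)/(0.42 − 0.1400) = 61710 L/s.

61700 L/s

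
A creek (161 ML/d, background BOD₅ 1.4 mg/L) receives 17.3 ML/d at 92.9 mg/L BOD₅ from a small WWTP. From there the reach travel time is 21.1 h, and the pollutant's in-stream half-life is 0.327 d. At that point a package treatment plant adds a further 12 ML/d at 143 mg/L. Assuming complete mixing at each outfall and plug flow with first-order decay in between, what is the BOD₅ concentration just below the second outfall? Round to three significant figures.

Mixed concentration C = ΣQC/ΣQ = (161.0·1.400 + 17.30·92.90) / 178.3 = 1833/178.3 = 10.28 mg/L; combined flow 178.3 ML/d.
Half-life 0.327 d → k = ln 2 / 0.327 = 2.120 d⁻¹.
Applying C = C₀e^(−kt): 10.28 × 0.1551 = 1.594 mg/L.
Second outfall: C = (178.3·1.594 + 12.00·143.0)/190.3 = 10.51 mg/L.

10.5 mg/L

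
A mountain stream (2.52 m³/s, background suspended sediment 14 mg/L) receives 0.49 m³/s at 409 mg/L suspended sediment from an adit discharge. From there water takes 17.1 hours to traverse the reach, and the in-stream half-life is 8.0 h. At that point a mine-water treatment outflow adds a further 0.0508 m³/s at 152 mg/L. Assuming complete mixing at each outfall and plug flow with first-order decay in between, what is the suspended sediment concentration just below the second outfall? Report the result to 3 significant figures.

Flow-weighted average: C = (2.520·14.00 + 0.4900·409.0) / 3.010 = 235.7/3.010 = 78.30 mg/L; combined flow 3.010 m³/s.
Half-life 8.0 h → k = ln 2 / 8.0 = 0.08664 h⁻¹ = 2.079 d⁻¹.
After decay, C = 78.30 × e^(−kt) = 78.30 × 0.2273 = 17.80 mg/L.
Second outfall: C = (3.010·17.80 + 0.05080·152.0)/3.061 = 20.02 mg/L.

20.0 mg/L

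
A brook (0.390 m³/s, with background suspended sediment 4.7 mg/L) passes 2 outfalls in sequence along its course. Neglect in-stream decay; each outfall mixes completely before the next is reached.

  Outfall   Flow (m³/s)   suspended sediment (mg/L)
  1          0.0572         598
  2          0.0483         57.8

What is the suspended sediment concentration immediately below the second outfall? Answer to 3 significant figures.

After outfall 1: Q = 0.3900 + 0.05720 = 0.4472 m³/s; C = (0.3900·4.700 + 0.05720·598.0)/0.4472 = 80.59 mg/L.
After outfall 2: Q = 0.4472 + 0.04830 = 0.4955 m³/s; C = (0.4472·80.59 + 0.04830·57.80)/0.4955 = 78.37 mg/L.

78.4 mg/L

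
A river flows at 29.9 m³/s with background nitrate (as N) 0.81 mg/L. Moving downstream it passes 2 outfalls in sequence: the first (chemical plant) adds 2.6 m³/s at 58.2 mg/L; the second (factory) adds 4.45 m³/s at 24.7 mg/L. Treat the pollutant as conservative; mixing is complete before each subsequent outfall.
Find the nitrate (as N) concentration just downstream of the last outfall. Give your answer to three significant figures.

Below outfall 1: Q → 32.50 m³/s, C = (29.90·0.8100 + 2.600·58.20)/32.50 = 5.401 mg/L.
Below outfall 2: Q → 36.95 m³/s, C = (32.50·5.401 + 4.450·24.70)/36.95 = 7.725 mg/L.

7.73 mg/L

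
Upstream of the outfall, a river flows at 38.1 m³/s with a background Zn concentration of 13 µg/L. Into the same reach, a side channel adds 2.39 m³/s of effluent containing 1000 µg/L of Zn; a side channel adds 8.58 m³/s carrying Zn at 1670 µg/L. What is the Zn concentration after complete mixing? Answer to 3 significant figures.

Mass balance: C = (38.10·13.00 + 2.390·1000 + 8.580·1670) / 49.07 = 17210/49.07 = 350.8 µg/L.

351 µg/L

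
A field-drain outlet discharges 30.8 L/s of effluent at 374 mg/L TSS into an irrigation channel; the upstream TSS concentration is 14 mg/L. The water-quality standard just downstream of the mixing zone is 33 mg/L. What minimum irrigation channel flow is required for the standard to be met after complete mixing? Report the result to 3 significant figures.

Set C_mix = 33: (Q·14.00 + 30.80·374.0) / (Q + 30.80) = 33
→ Q = 30.80·(374.0 − 33)/(33 − 14.00) = 552.8 L/s.

553 L/s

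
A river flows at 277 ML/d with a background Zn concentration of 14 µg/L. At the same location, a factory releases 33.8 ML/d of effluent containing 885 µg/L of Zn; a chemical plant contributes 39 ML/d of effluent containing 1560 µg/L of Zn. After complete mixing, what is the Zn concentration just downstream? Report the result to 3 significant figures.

After mixing, C = (277.0·14.00 + 33.80·885.0 + 39.00·1560) / 349.8 = 94630/349.8 = 270.5 µg/L.

271 µg/L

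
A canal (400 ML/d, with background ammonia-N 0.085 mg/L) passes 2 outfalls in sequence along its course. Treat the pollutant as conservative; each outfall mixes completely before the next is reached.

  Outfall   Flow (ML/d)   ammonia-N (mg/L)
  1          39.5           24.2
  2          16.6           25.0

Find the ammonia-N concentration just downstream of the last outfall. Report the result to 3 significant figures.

Below outfall 1: Q → 439.5 ML/d, C = (400.0·0.08500 + 39.50·24.20)/439.5 = 2.252 mg/L.
Below outfall 2: Q → 456.1 ML/d, C = (439.5·2.252 + 16.60·25.00)/456.1 = 3.080 mg/L.

3.08 mg/L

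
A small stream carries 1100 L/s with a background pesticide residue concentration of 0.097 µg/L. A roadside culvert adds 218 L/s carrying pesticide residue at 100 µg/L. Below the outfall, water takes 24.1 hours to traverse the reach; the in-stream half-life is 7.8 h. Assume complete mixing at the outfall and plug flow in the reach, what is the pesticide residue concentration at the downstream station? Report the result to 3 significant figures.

1.95 µg/L

Mixed concentration C = ΣQC/ΣQ = (1100·0.09700 + 218.0·100.0) / 1318 = 21910/1318 = 16.62 µg/L.
Half-life 7.8 h → k = ln 2 / 7.8 = 0.08887 h⁻¹ = 2.133 d⁻¹.
First-order decay: C = 16.62·exp(−k·t) = 16.62·0.1175 = 1.952 µg/L.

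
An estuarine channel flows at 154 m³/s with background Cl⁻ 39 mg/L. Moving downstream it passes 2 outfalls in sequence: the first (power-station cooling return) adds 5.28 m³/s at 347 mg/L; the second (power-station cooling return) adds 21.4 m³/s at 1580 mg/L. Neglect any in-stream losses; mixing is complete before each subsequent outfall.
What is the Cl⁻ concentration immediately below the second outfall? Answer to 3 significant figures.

231 mg/L

Outfall 1: combined Q = 159.3 m³/s; C = (154.0·39.00 + 5.280·347.0)/159.3 = 49.21 mg/L.
Outfall 2: combined Q = 180.7 m³/s; C = (159.3·49.21 + 21.40·1580)/180.7 = 230.5 mg/L.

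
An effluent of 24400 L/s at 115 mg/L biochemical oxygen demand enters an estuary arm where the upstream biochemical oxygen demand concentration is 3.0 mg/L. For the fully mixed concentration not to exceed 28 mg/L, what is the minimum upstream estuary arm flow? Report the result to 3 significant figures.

84900 L/s

Set C_mix = 28: (Q·3.000 + 24400·115.0) / (Q + 24400) = 28
→ Q = 24400·(115.0 − 28)/(28 − 3.000) = 84910 L/s.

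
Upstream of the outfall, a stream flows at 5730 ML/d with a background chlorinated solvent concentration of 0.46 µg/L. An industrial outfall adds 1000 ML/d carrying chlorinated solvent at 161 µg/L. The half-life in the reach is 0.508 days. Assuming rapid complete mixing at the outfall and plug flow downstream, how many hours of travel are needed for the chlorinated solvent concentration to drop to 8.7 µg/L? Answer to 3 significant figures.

18.1 h

Mass balance: C = (5730·0.4600 + 1000·161.0) / 6730 = 163600/6730 = 24.31 µg/L.
Half-life 0.508 d → k = ln 2 / 0.508 = 1.364 d⁻¹.
24.31·exp(−k·t) = 8.7 → t = ln(24.31/8.7)/k = 65080 s = 18.08 h.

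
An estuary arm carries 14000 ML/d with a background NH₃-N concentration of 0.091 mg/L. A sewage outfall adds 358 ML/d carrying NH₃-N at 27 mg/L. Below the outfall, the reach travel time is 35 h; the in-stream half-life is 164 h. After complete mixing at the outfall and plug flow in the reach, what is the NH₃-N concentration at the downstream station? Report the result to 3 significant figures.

Flow-weighted average: C = (14000·0.09100 + 358.0·27.00) / 14360 = 10940/14360 = 0.7619 mg/L.
Half-life 164 h → k = ln 2 / 164 = 0.004227 h⁻¹ = 0.1014 d⁻¹.
First-order decay: C = 0.7619·exp(−k·t) = 0.7619·0.8625 = 0.6572 mg/L.

0.657 mg/L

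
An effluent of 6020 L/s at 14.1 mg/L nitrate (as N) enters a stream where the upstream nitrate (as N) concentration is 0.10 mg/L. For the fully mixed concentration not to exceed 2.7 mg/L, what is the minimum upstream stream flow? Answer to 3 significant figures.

Set C_mix = 2.7: (Q·0.1000 + 6020·14.10) / (Q + 6020) = 2.7
→ Q = 6020·(14.10 − 2.7)/(2.7 − 0.1000) = 26400 L/s.

26400 L/s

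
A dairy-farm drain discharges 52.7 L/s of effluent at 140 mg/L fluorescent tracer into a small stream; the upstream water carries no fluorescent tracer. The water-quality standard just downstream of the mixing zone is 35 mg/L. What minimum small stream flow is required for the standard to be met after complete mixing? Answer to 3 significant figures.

Set C_mix = 35: (Q·0 + 52.70·140.0) / (Q + 52.70) = 35
→ Q = 52.70·(140.0 − 35)/(35 − 0) = 158.1 L/s.

158 L/s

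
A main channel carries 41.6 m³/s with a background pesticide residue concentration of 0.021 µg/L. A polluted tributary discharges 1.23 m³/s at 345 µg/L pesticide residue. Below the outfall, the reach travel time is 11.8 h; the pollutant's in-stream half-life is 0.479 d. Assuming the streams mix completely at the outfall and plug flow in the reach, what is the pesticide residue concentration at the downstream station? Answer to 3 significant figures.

4.87 µg/L

After mixing, C = (41.60·0.02100 + 1.230·345.0) / 42.83 = 425.2/42.83 = 9.928 µg/L.
Half-life 0.479 d → k = ln 2 / 0.479 = 1.447 d⁻¹.
Decay over the reach: 9.928·exp(−kt) = 9.928·0.4909 = 4.874 µg/L.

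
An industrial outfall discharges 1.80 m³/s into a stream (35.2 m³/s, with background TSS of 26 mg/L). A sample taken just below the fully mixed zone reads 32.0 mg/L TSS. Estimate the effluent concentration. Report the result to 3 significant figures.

Mass balance: 35.20·26.00 + 1.800·Cₑ = 37.00·32.00
→ Cₑ = (37.00·32.00 − 35.20·26.00) / 1.800 = 149.3 mg/L.

149 mg/L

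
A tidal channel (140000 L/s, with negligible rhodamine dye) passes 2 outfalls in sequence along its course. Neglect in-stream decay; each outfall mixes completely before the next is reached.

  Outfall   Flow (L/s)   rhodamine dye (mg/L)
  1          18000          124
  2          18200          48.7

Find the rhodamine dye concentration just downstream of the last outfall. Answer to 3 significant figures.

After outfall 1: Q = 140000 + 18000 = 158000 L/s; C = (140000·0 + 18000·124.0)/158000 = 14.13 mg/L.
After outfall 2: Q = 158000 + 18200 = 176200 L/s; C = (158000·14.13 + 18200·48.70)/176200 = 17.70 mg/L.

17.7 mg/L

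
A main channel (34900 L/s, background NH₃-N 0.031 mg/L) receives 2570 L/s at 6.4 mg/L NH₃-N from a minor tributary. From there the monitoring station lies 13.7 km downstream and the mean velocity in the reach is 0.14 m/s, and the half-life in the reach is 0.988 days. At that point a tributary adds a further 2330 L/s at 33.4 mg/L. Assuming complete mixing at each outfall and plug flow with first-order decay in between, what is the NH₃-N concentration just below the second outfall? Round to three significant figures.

Conservation of mass: C = (34900·0.03100 + 2570·6.400) / 37470 = 17530/37470 = 0.4678 mg/L; combined flow 37470 L/s.
Travel time t = 13.7·1000 / 0.14 = 97860 s = 27.18 h.
Half-life 0.988 d → k = ln 2 / 0.988 = 0.7016 d⁻¹.
Applying C = C₀e^(−kt): 0.4678 × 0.4518 = 0.2114 mg/L.
At the second outfall, C = (37470·0.2114 + 2330·33.40) / (37470 + 2330) = 2.154 mg/L.

2.15 mg/L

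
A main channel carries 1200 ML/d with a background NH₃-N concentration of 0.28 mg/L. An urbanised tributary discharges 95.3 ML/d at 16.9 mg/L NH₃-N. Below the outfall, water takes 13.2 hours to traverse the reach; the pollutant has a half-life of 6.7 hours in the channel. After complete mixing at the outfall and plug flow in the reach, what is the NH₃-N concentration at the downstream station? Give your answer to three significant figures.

0.384 mg/L

Conservation of mass: C = (1200·0.2800 + 95.30·16.90) / 1295 = 1947/1295 = 1.503 mg/L.
Half-life 6.7 h → k = ln 2 / 6.7 = 0.1035 h⁻¹ = 2.483 d⁻¹.
First-order decay: C = 1.503·exp(−k·t) = 1.503·0.2552 = 0.3836 mg/L.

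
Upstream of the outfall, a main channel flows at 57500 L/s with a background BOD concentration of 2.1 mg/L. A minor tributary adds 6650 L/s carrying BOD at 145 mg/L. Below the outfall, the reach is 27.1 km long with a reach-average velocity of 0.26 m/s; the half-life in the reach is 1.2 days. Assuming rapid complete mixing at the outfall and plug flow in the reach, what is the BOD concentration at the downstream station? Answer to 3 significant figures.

8.43 mg/L

Mixed concentration C = ΣQC/ΣQ = (57500·2.100 + 6650·145.0) / 64150 = 1085000/64150 = 16.91 mg/L.
Travel time t = 27.1·1000 / 0.26 = 104200 s = 28.95 h.
Half-life 1.2 d → k = ln 2 / 1.2 = 0.5776 d⁻¹.
After decay, C = 16.91 × e^(−kt) = 16.91 × 0.4982 = 8.426 mg/L.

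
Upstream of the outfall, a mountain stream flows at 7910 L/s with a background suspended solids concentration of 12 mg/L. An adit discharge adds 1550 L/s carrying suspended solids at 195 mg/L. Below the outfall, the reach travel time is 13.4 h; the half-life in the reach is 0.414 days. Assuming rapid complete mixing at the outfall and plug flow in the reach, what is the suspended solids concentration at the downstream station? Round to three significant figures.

After mixing, C = (7910·12.00 + 1550·195.0) / 9460 = 397200/9460 = 41.98 mg/L.
Half-life 0.414 d → k = ln 2 / 0.414 = 1.674 d⁻¹.
Applying C = C₀e^(−kt): 41.98 × 0.3927 = 16.49 mg/L.

16.5 mg/L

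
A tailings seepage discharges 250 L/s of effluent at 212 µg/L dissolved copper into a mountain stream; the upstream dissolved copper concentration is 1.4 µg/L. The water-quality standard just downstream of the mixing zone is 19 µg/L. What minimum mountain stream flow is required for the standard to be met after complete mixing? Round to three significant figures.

2740 L/s

Set C_mix = 19: (Q·1.400 + 250.0·212.0) / (Q + 250.0) = 19
→ Q = 250.0·(212.0 − 19)/(19 − 1.400) = 2741 L/s.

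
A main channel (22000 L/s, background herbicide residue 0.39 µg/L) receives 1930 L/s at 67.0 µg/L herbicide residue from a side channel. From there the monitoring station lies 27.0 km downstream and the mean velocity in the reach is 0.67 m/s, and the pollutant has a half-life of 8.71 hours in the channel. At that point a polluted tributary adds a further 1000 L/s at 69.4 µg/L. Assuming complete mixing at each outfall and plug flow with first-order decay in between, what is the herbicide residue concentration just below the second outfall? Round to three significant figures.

5.05 µg/L

Mixed concentration C = ΣQC/ΣQ = (22000·0.3900 + 1930·67.00) / 23930 = 137900/23930 = 5.762 µg/L; combined flow 23930 L/s.
Travel time t = 27.0·1000 / 0.67 = 40300 s = 11.19 h.
Half-life 8.71 h → k = ln 2 / 8.71 = 0.07958 h⁻¹ = 1.910 d⁻¹.
After decay, C = 5.762 × e^(−kt) = 5.762 × 0.4103 = 2.364 µg/L.
Second outfall: C = (23930·2.364 + 1000·69.40)/24930 = 5.053 µg/L.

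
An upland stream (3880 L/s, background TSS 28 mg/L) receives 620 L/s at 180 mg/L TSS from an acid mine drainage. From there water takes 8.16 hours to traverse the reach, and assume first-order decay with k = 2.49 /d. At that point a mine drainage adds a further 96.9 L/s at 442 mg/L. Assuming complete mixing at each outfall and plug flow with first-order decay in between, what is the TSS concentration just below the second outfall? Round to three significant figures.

29.9 mg/L

Mass balance: C = (3880·28.00 + 620.0·180.0) / 4500 = 220200/4500 = 48.94 mg/L; combined flow 4500 L/s.
Applying C = C₀e^(−kt): 48.94 × 0.4289 = 20.99 mg/L.
At the second outfall, C = (4500·20.99 + 96.90·442.0) / (4500 + 96.90) = 29.86 mg/L.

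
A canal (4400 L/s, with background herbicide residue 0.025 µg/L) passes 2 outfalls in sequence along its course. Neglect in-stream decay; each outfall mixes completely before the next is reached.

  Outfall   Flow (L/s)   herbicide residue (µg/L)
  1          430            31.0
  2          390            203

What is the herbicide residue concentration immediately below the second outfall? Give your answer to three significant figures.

Below outfall 1: Q → 4830 L/s, C = (4400·0.02500 + 430.0·31.00)/4830 = 2.783 µg/L.
Below outfall 2: Q → 5220 L/s, C = (4830·2.783 + 390.0·203.0)/5220 = 17.74 µg/L.

17.7 µg/L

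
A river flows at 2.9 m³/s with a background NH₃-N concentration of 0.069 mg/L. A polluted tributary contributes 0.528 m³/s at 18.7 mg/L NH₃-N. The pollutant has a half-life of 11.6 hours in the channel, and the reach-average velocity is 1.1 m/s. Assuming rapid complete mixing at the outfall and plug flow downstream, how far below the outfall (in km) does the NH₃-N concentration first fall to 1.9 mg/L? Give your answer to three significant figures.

28.9 km

Conservation of mass: C = (2.900·0.06900 + 0.5280·18.70) / 3.428 = 10.07/3.428 = 2.939 mg/L.
Half-life 11.6 h → k = ln 2 / 11.6 = 0.05975 h⁻¹ = 1.434 d⁻¹.
Set 2.939·exp(−k·t) = 1.9 → t = ln(2.939/1.9)/k = 26270 s = 7.298 h.
Distance = v·t = 1.1·26270 = 28900 m = 28.90 km.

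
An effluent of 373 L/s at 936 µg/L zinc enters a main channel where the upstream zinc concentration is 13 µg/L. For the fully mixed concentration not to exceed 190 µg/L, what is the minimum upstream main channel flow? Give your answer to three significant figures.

Set C_mix = 190: (Q·13.00 + 373.0·936.0) / (Q + 373.0) = 190
→ Q = 373.0·(936.0 − 190)/(190 − 13.00) = 1572 L/s.

1570 L/s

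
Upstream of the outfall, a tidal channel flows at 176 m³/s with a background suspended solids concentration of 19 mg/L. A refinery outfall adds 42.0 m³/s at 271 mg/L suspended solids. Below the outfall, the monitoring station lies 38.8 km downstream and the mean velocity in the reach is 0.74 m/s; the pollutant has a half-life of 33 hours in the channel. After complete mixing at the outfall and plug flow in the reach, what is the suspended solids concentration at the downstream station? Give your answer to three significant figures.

49.7 mg/L

After mixing, C = (176.0·19.00 + 42.00·271.0) / 218.0 = 14730/218.0 = 67.55 mg/L.
Travel time t = 38.8·1000 / 0.74 = 52430 s = 14.56 h.
Half-life 33 h → k = ln 2 / 33 = 0.02100 h⁻¹ = 0.5041 d⁻¹.
After decay, C = 67.55 × e^(−kt) = 67.55 × 0.7364 = 49.75 mg/L.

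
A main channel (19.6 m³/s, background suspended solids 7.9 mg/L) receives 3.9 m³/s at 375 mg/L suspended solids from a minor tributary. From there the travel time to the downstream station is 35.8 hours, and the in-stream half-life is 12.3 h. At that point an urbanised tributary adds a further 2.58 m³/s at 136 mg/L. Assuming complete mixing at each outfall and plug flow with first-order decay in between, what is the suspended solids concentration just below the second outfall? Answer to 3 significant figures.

21.7 mg/L

Conservation of mass: C = (19.60·7.900 + 3.900·375.0) / 23.50 = 1617/23.50 = 68.82 mg/L; combined flow 23.50 m³/s.
Half-life 12.3 h → k = ln 2 / 12.3 = 0.05635 h⁻¹ = 1.352 d⁻¹.
Applying C = C₀e^(−kt): 68.82 × 0.1330 = 9.153 mg/L.
Second outfall: C = (23.50·9.153 + 2.580·136.0)/26.08 = 21.70 mg/L.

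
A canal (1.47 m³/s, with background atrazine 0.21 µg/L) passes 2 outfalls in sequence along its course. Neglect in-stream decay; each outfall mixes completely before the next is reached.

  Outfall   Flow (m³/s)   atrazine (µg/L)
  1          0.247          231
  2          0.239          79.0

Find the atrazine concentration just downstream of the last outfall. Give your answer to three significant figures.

39.0 µg/L

Outfall 1: combined Q = 1.717 m³/s; C = (1.470·0.2100 + 0.2470·231.0)/1.717 = 33.41 µg/L.
Outfall 2: combined Q = 1.956 m³/s; C = (1.717·33.41 + 0.2390·79.00)/1.956 = 38.98 µg/L.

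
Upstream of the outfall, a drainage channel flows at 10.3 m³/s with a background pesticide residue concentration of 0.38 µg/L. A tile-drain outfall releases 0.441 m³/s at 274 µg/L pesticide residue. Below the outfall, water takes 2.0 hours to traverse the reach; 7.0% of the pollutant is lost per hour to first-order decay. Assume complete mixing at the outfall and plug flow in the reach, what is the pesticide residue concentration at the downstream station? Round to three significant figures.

10.0 µg/L

Mass balance: C = (10.30·0.3800 + 0.4410·274.0) / 10.74 = 124.7/10.74 = 11.61 µg/L.
7.0%/h lost → k = −ln(1 − 0.07) = 0.07257 h⁻¹.
First-order decay: C = 11.61·exp(−k·t) = 11.61·0.8649 = 10.05 µg/L.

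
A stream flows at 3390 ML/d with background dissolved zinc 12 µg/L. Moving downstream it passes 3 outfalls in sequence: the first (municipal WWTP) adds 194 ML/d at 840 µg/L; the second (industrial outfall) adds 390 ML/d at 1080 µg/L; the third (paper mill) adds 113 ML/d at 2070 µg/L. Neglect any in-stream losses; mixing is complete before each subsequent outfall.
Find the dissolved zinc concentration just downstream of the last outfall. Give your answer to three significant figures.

210 µg/L

After outfall 1: Q = 3390 + 194.0 = 3584 ML/d; C = (3390·12.00 + 194.0·840.0)/3584 = 56.82 µg/L.
After outfall 2: Q = 3584 + 390.0 = 3974 ML/d; C = (3584·56.82 + 390.0·1080)/3974 = 157.2 µg/L.
After outfall 3: Q = 3974 + 113.0 = 4087 ML/d; C = (3974·157.2 + 113.0·2070)/4087 = 210.1 µg/L.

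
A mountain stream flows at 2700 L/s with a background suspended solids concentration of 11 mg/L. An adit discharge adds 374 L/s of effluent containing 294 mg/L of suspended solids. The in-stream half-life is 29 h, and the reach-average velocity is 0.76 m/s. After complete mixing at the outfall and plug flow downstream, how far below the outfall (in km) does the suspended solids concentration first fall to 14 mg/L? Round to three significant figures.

135 km

After mixing, C = (2700·11.00 + 374.0·294.0) / 3074 = 139700/3074 = 45.43 mg/L.
Half-life 29 h → k = ln 2 / 29 = 0.02390 h⁻¹ = 0.5736 d⁻¹.
Set 45.43·exp(−k·t) = 14 → t = ln(45.43/14)/k = 177300 s = 49.25 h.
Distance = v·t = 0.76·177300 = 134700 m = 134.7 km.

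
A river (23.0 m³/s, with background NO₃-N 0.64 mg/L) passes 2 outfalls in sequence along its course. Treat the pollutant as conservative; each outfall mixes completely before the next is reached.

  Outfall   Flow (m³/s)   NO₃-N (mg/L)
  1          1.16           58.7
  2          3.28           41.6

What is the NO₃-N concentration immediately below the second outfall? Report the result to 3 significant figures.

7.99 mg/L

Below outfall 1: Q → 24.16 m³/s, C = (23.00·0.6400 + 1.160·58.70)/24.16 = 3.428 mg/L.
Below outfall 2: Q → 27.44 m³/s, C = (24.16·3.428 + 3.280·41.60)/27.44 = 7.991 mg/L.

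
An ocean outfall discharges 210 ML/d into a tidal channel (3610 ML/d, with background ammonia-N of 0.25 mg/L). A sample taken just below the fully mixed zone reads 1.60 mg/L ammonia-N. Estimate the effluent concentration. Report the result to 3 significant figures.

Mass balance: 3610·0.2500 + 210.0·Cₑ = 3820·1.600
→ Cₑ = (3820·1.600 − 3610·0.2500) / 210.0 = 24.81 mg/L.

24.8 mg/L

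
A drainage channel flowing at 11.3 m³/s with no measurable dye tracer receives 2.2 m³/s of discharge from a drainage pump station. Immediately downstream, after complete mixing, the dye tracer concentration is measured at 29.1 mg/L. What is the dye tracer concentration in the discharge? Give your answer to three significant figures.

179 mg/L

Mass balance: 11.30·0 + 2.200·Cₑ = 13.50·29.10
→ Cₑ = (13.50·29.10 − 11.30·0) / 2.200 = 178.6 mg/L.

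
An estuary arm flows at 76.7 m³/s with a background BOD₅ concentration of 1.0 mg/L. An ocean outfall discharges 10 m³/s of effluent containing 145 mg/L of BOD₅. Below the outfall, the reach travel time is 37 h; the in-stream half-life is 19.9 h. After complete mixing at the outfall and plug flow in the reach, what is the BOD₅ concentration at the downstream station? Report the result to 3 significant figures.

Mass balance: C = (76.70·1.000 + 10.00·145.0) / 86.70 = 1527/86.70 = 17.61 mg/L.
Half-life 19.9 h → k = ln 2 / 19.9 = 0.03483 h⁻¹ = 0.8360 d⁻¹.
Decay over the reach: 17.61·exp(−kt) = 17.61·0.2756 = 4.853 mg/L.

4.85 mg/L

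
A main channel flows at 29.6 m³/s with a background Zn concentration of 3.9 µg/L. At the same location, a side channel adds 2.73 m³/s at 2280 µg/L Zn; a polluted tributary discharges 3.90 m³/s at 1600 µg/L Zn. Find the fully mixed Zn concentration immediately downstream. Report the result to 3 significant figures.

After mixing, C = (29.60·3.900 + 2.730·2280 + 3.900·1600) / 36.23 = 12580/36.23 = 347.2 µg/L.

347 µg/L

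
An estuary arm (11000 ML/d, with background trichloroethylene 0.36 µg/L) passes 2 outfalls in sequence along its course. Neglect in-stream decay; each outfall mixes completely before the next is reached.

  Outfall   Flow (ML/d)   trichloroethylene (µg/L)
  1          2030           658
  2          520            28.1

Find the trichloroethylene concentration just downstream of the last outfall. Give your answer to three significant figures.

99.9 µg/L

Below outfall 1: Q → 13030 ML/d, C = (11000·0.3600 + 2030·658.0)/13030 = 102.8 µg/L.
Below outfall 2: Q → 13550 ML/d, C = (13030·102.8 + 520.0·28.10)/13550 = 99.95 µg/L.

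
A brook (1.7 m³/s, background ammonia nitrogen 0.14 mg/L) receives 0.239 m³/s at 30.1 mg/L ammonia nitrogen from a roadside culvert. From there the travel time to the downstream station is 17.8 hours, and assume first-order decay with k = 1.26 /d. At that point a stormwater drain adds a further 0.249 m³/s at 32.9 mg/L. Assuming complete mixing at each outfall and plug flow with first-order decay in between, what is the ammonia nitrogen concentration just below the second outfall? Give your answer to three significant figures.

5.08 mg/L

Conservation of mass: C = (1.700·0.1400 + 0.2390·30.10) / 1.939 = 7.432/1.939 = 3.833 mg/L; combined flow 1.939 m³/s.
After decay, C = 3.833 × e^(−kt) = 3.833 × 0.3928 = 1.505 mg/L.
At the second outfall, C = (1.939·1.505 + 0.2490·32.90) / (1.939 + 0.2490) = 5.078 mg/L.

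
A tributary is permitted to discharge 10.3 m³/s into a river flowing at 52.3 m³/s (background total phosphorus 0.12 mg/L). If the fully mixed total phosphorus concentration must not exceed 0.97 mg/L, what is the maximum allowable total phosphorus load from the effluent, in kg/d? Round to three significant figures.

4700 kg/d

Mass balance at the limit: 52.30·0.1200 + 10.30·Cₑ = 62.60·0.97 → Cₑ = 5.286 mg/L.
Load = 10.30 m³/s × 5.286 g/m³ × 86 400 s/d = 4704 kg/d.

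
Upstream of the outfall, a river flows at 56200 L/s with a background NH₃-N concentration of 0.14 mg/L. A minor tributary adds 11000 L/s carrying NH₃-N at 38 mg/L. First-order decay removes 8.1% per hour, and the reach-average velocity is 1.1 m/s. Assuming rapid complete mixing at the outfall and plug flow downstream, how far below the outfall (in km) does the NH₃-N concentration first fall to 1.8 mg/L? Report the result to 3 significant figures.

After mixing, C = (56200·0.1400 + 11000·38.00) / 67200 = 425900/67200 = 6.337 mg/L.
8.1%/h lost → k = −ln(1 − 0.081) = 0.08447 h⁻¹.
Set 6.337·exp(−k·t) = 1.8 → t = ln(6.337/1.8)/k = 53640 s = 14.90 h.
Distance = v·t = 1.1·53640 = 59010 m = 59.01 km.

59.0 km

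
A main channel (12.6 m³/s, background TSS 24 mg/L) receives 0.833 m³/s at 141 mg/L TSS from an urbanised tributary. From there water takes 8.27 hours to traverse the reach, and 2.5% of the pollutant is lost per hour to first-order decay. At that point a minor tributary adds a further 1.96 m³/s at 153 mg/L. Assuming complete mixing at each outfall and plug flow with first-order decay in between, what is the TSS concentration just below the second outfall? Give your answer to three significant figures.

Flow-weighted average: C = (12.60·24.00 + 0.8330·141.0) / 13.43 = 419.9/13.43 = 31.26 mg/L; combined flow 13.43 m³/s.
2.5%/h lost → k = −ln(1 − 0.025) = 0.02532 h⁻¹.
Decay over the reach: 31.26·exp(−kt) = 31.26·0.8111 = 25.35 mg/L.
At the second outfall, C = (13.43·25.35 + 1.960·153.0) / (13.43 + 1.960) = 41.60 mg/L.

41.6 mg/L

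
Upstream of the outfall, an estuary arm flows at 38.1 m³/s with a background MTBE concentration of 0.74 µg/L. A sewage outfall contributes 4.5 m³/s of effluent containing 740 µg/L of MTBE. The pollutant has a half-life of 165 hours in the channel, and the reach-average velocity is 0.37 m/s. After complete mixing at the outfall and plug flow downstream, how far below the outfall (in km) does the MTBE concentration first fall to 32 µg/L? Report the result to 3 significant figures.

Flow-weighted average: C = (38.10·0.7400 + 4.500·740.0) / 42.60 = 3358/42.60 = 78.83 µg/L.
Half-life 165 h → k = ln 2 / 165 = 0.004201 h⁻¹ = 0.1008 d⁻¹.
Set 78.83·exp(−k·t) = 32 → t = ln(78.83/32)/k = 772600 s = 214.6 h.
Distance = v·t = 0.37·772600 = 285900 m = 285.9 km.

286 km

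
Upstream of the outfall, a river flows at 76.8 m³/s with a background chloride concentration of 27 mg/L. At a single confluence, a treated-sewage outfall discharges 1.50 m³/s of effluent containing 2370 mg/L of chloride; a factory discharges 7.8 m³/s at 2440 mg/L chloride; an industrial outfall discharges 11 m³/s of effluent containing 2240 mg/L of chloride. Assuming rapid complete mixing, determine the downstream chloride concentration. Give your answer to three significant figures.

508 mg/L

Flow-weighted average: C = (76.80·27.00 + 1.500·2370 + 7.800·2440 + 11.00·2240) / 97.10 = 49300/97.10 = 507.7 mg/L.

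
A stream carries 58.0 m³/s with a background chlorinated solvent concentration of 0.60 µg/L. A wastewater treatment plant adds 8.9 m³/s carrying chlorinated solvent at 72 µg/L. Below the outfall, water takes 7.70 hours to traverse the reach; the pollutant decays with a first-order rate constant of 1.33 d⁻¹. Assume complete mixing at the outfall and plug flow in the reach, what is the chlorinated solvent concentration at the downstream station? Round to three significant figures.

6.59 µg/L

After mixing, C = (58.00·0.6000 + 8.900·72.00) / 66.90 = 675.6/66.90 = 10.10 µg/L.
First-order decay: C = 10.10·exp(−k·t) = 10.10·0.6527 = 6.591 µg/L.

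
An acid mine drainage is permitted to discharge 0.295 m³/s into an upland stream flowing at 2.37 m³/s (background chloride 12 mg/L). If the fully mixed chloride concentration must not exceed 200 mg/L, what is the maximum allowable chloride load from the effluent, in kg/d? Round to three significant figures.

Mass balance at the limit: 2.370·12.00 + 0.2950·Cₑ = 2.665·200 → Cₑ = 1710 mg/L.
Load = 0.2950 m³/s × 1710 g/m³ × 86 400 s/d = 43590 kg/d.

43600 kg/d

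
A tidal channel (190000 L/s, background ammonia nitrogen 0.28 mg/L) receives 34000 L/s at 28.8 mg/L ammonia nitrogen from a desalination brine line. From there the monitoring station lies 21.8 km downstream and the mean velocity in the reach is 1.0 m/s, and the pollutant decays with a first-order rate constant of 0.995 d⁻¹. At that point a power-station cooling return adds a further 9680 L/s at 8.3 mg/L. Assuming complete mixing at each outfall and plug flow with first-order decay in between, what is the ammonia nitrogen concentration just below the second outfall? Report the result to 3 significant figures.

3.78 mg/L

Flow-weighted average: C = (190000·0.2800 + 34000·28.80) / 224000 = 1032000/224000 = 4.609 mg/L; combined flow 224000 L/s.
Travel time t = 21.8·1000 / 1.0 = 21800 s = 6.056 h.
First-order decay: C = 4.609·exp(−k·t) = 4.609·0.7780 = 3.586 mg/L.
Second outfall: C = (224000·3.586 + 9680·8.300)/233700 = 3.781 mg/L.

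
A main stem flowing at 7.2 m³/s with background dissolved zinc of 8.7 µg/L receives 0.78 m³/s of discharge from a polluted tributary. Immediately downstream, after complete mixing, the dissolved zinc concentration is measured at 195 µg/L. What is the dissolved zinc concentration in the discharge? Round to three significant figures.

1910 µg/L

Mass balance: 7.200·8.700 + 0.7800·Cₑ = 7.980·195.0
→ Cₑ = (7.980·195.0 − 7.200·8.700) / 0.7800 = 1915 µg/L.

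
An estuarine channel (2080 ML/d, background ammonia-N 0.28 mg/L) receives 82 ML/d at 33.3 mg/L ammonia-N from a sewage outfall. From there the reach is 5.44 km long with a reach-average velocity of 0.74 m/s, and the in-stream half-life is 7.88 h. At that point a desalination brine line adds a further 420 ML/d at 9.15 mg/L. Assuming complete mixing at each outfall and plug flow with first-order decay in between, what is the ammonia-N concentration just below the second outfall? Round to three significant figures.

2.56 mg/L

After mixing, C = (2080·0.2800 + 82.00·33.30) / 2162 = 3313/2162 = 1.532 mg/L; combined flow 2162 ML/d.
Travel time t = 5.44·1000 / 0.74 = 7351 s = 2.042 h.
Half-life 7.88 h → k = ln 2 / 7.88 = 0.08796 h⁻¹ = 2.111 d⁻¹.
After decay, C = 1.532 × e^(−kt) = 1.532 × 0.8356 = 1.280 mg/L.
Second outfall: C = (2162·1.280 + 420.0·9.150)/2582 = 2.561 mg/L.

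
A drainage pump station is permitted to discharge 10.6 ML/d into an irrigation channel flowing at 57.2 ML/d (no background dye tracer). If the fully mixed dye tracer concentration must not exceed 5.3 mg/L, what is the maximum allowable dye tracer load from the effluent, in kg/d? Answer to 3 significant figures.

359 kg/d

Mass balance at the limit: 57.20·0 + 10.60·Cₑ = 67.80·5.3 → Cₑ = 33.90 mg/L.
10.60 ML/d = 0.1227 m³/s. Load = 0.1227 m³/s × 33.90 g/m³ × 86 400 s/d = 359.3 kg/d.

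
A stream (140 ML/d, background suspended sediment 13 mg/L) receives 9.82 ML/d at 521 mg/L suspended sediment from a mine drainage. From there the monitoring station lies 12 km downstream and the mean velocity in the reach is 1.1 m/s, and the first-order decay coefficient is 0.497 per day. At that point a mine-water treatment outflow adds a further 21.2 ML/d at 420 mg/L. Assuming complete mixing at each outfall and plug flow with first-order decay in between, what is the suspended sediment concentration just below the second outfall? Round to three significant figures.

90.2 mg/L

Mixed concentration C = ΣQC/ΣQ = (140.0·13.00 + 9.820·521.0) / 149.8 = 6936/149.8 = 46.30 mg/L; combined flow 149.8 ML/d.
Travel time t = 12·1000 / 1.1 = 10910 s = 3.030 h.
Decay over the reach: 46.30·exp(−kt) = 46.30·0.9392 = 43.48 mg/L.
At the second outfall, C = (149.8·43.48 + 21.20·420.0) / (149.8 + 21.20) = 90.16 mg/L.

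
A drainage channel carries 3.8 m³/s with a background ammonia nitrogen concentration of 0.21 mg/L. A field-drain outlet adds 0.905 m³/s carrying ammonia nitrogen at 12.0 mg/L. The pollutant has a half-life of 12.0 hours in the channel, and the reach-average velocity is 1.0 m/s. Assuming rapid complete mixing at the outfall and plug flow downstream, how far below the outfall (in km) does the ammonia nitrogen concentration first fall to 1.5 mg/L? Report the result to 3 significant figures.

31.3 km

Flow-weighted average: C = (3.800·0.2100 + 0.9050·12.00) / 4.705 = 11.66/4.705 = 2.478 mg/L.
Half-life 12.0 h → k = ln 2 / 12.0 = 0.05776 h⁻¹ = 1.386 d⁻¹.
Set 2.478·exp(−k·t) = 1.5 → t = ln(2.478/1.5)/k = 31280 s = 8.689 h.
Distance = v·t = 1.0·31280 = 31280 m = 31.28 km.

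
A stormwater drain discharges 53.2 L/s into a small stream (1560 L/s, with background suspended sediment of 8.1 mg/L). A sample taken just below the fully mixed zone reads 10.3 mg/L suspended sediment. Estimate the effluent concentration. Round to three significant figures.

74.8 mg/L

Mass balance: 1560·8.100 + 53.20·Cₑ = 1613·10.30
→ Cₑ = (1613·10.30 − 1560·8.100) / 53.20 = 74.81 mg/L.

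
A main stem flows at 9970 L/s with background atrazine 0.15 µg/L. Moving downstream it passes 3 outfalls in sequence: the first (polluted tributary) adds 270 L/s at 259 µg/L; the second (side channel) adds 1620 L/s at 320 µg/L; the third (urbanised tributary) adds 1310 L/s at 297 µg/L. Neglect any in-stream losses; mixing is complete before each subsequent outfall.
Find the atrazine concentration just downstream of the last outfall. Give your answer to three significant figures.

74.3 µg/L

After outfall 1: Q = 9970 + 270.0 = 10240 L/s; C = (9970·0.1500 + 270.0·259.0)/10240 = 6.975 µg/L.
After outfall 2: Q = 10240 + 1620 = 11860 L/s; C = (10240·6.975 + 1620·320.0)/11860 = 49.73 µg/L.
After outfall 3: Q = 11860 + 1310 = 13170 L/s; C = (11860·49.73 + 1310·297.0)/13170 = 74.33 µg/L.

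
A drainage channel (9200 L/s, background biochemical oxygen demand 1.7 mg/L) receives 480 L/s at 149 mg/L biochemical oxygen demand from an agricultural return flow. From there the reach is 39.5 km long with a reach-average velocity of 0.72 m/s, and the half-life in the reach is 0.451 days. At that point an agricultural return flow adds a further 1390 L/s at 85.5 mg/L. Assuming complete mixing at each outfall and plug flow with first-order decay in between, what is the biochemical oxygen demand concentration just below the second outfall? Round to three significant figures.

13.7 mg/L

After mixing, C = (9200·1.700 + 480.0·149.0) / 9680 = 87160/9680 = 9.004 mg/L; combined flow 9680 L/s.
Travel time t = 39.5·1000 / 0.72 = 54860 s = 15.24 h.
Half-life 0.451 d → k = ln 2 / 0.451 = 1.537 d⁻¹.
After decay, C = 9.004 × e^(−kt) = 9.004 × 0.3769 = 3.393 mg/L.
At the second outfall, C = (9680·3.393 + 1390·85.50) / (9680 + 1390) = 13.70 mg/L.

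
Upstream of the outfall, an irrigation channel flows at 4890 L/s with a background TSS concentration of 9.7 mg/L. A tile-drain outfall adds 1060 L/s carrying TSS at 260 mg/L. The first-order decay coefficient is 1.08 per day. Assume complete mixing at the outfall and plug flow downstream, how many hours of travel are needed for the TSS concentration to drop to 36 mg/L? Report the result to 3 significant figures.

9.13 h

After mixing, C = (4890·9.700 + 1060·260.0) / 5950 = 323000/5950 = 54.29 mg/L.
54.29·exp(−k·t) = 36 → t = ln(54.29/36)/k = 32870 s = 9.130 h.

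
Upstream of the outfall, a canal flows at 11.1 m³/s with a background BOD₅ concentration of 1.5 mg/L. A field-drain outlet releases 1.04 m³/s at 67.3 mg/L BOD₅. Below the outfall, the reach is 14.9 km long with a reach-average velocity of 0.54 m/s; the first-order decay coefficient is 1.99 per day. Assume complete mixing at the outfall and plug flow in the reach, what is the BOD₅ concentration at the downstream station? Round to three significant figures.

3.78 mg/L

Flow-weighted average: C = (11.10·1.500 + 1.040·67.30) / 12.14 = 86.64/12.14 = 7.137 mg/L.
Travel time t = 14.9·1000 / 0.54 = 27590 s = 7.665 h.
First-order decay: C = 7.137·exp(−k·t) = 7.137·0.5297 = 3.780 mg/L.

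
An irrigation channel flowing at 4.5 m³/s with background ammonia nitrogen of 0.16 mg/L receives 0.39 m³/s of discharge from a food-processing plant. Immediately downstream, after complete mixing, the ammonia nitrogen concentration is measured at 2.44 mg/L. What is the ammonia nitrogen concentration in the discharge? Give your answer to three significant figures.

Mass balance: 4.500·0.1600 + 0.3900·Cₑ = 4.890·2.440
→ Cₑ = (4.890·2.440 − 4.500·0.1600) / 0.3900 = 28.75 mg/L.

28.7 mg/L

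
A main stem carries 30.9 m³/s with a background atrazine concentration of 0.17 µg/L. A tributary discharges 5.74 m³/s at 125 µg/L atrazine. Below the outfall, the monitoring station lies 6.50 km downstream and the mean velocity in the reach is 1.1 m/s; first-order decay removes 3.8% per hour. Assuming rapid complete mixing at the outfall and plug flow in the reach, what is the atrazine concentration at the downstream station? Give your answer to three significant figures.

Conservation of mass: C = (30.90·0.1700 + 5.740·125.0) / 36.64 = 722.8/36.64 = 19.73 µg/L.
Travel time t = 6.50·1000 / 1.1 = 5909 s = 1.641 h.
3.8%/h lost → k = −ln(1 − 0.038) = 0.03874 h⁻¹.
First-order decay: C = 19.73·exp(−k·t) = 19.73·0.9384 = 18.51 µg/L.

18.5 µg/L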